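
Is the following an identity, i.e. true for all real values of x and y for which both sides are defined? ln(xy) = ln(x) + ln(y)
Claim: ln(xy) = ln(x) + ln(y).
Reasoning: Both sides are simultaneously defined only when x, y > 0. Write x = e^p, y = e^q (p = ln x, q = ln y). Then xy = e^p · e^q = e^(p+q), so ln(xy) = p + q = ln(x) + ln(y).
So the two sides agree for all real values of x and y for which both sides are defined.

Conclusion: Yes, this is an identity.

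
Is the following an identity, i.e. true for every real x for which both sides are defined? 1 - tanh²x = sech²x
Yes, this is an identity.

Claim: 1 - tanh²x = sech²x.
Reasoning: Divide cosh²x - sinh²x = 1 through by cosh²x (never zero): 1 - tanh²x = 1/cosh²x = sech²x.
So the two sides agree for every real x for which both sides are defined.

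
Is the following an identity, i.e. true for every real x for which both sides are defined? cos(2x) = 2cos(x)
Claim: cos(2x) = 2cos(x).
Test a specific point where both sides are defined: x = π.
LHS = cos(2x) ≈ 1.0000
RHS = 2cos(x) ≈ -2.0000
Since 1.0000 ≠ -2.0000, the equation fails at this point, so it cannot hold for every real x for which both sides are defined.
The correct double-angle formula is cos(2x) = cos²x - sin²x.

Conclusion: No, this is NOT an identity.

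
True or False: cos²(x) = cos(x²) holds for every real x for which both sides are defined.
False.

Claim: cos²(x) = cos(x²).
Test a specific point where both sides are defined: x = -π/3.
LHS = cos²(x) ≈ 0.2500
RHS = cos(x²) ≈ 0.4566
Since 0.2500 ≠ 0.4566, the equation fails at this point, so it cannot hold for every real x for which both sides are defined.
cos²(x) means (cos x)², squaring the output; cos(x²) squares the input. These are different functions.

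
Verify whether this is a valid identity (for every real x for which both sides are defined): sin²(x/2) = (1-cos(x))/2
Claim: sin²(x/2) = (1-cos(x))/2.
Reasoning: Use cos(2θ) = 1 - 2sin²θ with θ = x/2: cos(x) = 1 - 2sin²(x/2). Solving for sin²(x/2) gives (1 - cos(x))/2.
So the two sides agree for every real x for which both sides are defined.

Conclusion: Yes, this is an identity.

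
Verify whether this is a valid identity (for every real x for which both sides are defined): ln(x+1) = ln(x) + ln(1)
No, this is NOT an identity.

Claim: ln(x+1) = ln(x) + ln(1).
Test a specific point where both sides are defined: x = 5.
LHS = ln(x+1) ≈ 1.7918
RHS = ln(x) + ln(1) ≈ 1.6094
Since 1.7918 ≠ 1.6094, the equation fails at this point, so it cannot hold for every real x for which both sides are defined.
ln(1) = 0, so the right side is just ln(x), which differs from ln(x+1).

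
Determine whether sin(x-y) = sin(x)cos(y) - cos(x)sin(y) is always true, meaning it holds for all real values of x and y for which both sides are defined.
Claim: sin(x-y) = sin(x)cos(y) - cos(x)sin(y).
Reasoning: Replace y by -y in sin(x+y) = sin(x)cos(y) + cos(x)sin(y) and use cos(-y) = cos(y), sin(-y) = -sin(y): sin(x-y) = sin(x)cos(y) - cos(x)sin(y).
So the two sides agree for all real values of x and y for which both sides are defined.

Conclusion: Yes, this is an identity.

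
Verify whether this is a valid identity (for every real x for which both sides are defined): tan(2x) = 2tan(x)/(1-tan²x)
Yes, this is an identity.

Claim: tan(2x) = 2tan(x)/(1-tan²x).
Reasoning: tan(2x) = sin(2x)/cos(2x) = 2sin(x)cos(x) / (cos²x - sin²x). Divide numerator and denominator by cos²x: 2tan(x) / (1 - tan²x).
So the two sides agree for every real x for which both sides are defined.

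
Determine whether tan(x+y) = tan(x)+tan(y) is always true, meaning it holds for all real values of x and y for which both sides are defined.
Claim: tan(x+y) = tan(x)+tan(y).
Test a specific point where both sides are defined: x = π/6, y = π/4.
LHS = tan(x+y) ≈ 3.7321
RHS = tan(x)+tan(y) ≈ 1.5774
Since 3.7321 ≠ 1.5774, the equation fails at this point, so it cannot hold for all real values of x and y for which both sides are defined.
The correct formula is tan(x+y) = (tan(x) + tan(y))/(1 - tan(x)tan(y)).

Conclusion: No, this is NOT an identity.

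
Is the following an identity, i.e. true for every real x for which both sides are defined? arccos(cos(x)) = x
Claim: arccos(cos(x)) = x.
Test a specific point where both sides are defined: x = -π/3.
LHS = arccos(cos(x)) ≈ 1.0472
RHS = x ≈ -1.0472
Since 1.0472 ≠ -1.0472, the equation fails at this point, so it cannot hold for every real x for which both sides are defined.
arccos only returns values in [0, π], so arccos(cos(x)) = x holds only for x in that interval, not for all real x.

Conclusion: No, this is NOT an identity.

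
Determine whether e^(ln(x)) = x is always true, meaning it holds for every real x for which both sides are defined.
Claim: e^(ln(x)) = x.
Reasoning: For x > 0, ln(x) is by definition the exponent p such that e^p = x. Raising e to that exponent therefore returns x: e^(ln x) = x.
So the two sides agree for every real x for which both sides are defined.

Conclusion: Yes, this is an identity.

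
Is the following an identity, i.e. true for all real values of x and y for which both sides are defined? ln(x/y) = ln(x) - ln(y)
Yes, this is an identity.

Claim: ln(x/y) = ln(x) - ln(y).
Reasoning: Both sides are simultaneously defined only when x, y > 0. Write x = e^p, y = e^q. Then x/y = e^(p-q), so ln(x/y) = p - q = ln(x) - ln(y).
So the two sides agree for all real values of x and y for which both sides are defined.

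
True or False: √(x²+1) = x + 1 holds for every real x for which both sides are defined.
Claim: √(x²+1) = x + 1.
Test a specific point where both sides are defined: x = 3/2.
LHS = √(x²+1) ≈ 1.8028
RHS = x + 1 ≈ 2.5000
Since 1.8028 ≠ 2.5000, the equation fails at this point, so it cannot hold for every real x for which both sides are defined.
(x+1)² = x² + 2x + 1 ≠ x² + 1 unless x = 0.

Conclusion: False.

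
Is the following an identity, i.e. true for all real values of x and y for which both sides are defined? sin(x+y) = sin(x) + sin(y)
No, this is NOT an identity.

Claim: sin(x+y) = sin(x) + sin(y).
Test a specific point where both sides are defined: x = π, y = π/3.
LHS = sin(x+y) ≈ -0.8660
RHS = sin(x) + sin(y) ≈ 0.8660
Since -0.8660 ≠ 0.8660, the equation fails at this point, so it cannot hold for all real values of x and y for which both sides are defined.
The correct expansion is sin(x+y) = sin(x)cos(y) + cos(x)sin(y); sine is not additive.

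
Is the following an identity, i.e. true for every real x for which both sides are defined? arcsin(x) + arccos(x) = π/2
Yes, this is an identity.

Claim: arcsin(x) + arccos(x) = π/2.
Reasoning: Both sides are defined for -1 ≤ x ≤ 1. Let θ = arcsin(x), so sin θ = x and θ ∈ [-π/2, π/2]. Then cos(π/2 - θ) = sin θ = x and π/2 - θ ∈ [0, π], which is exactly the range of arccos, so arccos(x) = π/2 - θ. Adding: arcsin(x) + arccos(x) = θ + (π/2 - θ) = π/2.
So the two sides agree for every real x for which both sides are defined.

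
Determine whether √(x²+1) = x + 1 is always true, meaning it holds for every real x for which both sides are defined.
No, this is NOT an identity.

Claim: √(x²+1) = x + 1.
Test a specific point where both sides are defined: x = 3.
LHS = √(x²+1) ≈ 3.1623
RHS = x + 1 ≈ 4.0000
Since 3.1623 ≠ 4.0000, the equation fails at this point, so it cannot hold for every real x for which both sides are defined.
(x+1)² = x² + 2x + 1 ≠ x² + 1 unless x = 0.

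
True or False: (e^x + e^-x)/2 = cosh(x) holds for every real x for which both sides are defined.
True.

Claim: (e^x + e^-x)/2 = cosh(x).
Reasoning: This is exactly the definition of the hyperbolic cosine: cosh(x) := (e^x + e^-x)/2.
So the two sides agree for every real x for which both sides are defined.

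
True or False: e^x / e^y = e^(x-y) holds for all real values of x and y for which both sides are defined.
True.

Claim: e^x / e^y = e^(x-y).
Reasoning: 1/e^y = e^(-y), so e^x / e^y = e^x · e^(-y) = e^(x + (-y)) = e^(x-y) by the product rule for exponents.
So the two sides agree for all real values of x and y for which both sides are defined.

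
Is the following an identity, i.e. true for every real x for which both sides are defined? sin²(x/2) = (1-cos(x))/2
Claim: sin²(x/2) = (1-cos(x))/2.
Reasoning: Use cos(2θ) = 1 - 2sin²θ with θ = x/2: cos(x) = 1 - 2sin²(x/2). Solving for sin²(x/2) gives (1 - cos(x))/2.
So the two sides agree for every real x for which both sides are defined.

Conclusion: Yes, this is an identity.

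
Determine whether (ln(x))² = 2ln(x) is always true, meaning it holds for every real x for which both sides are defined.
No, this is NOT an identity.

Claim: (ln(x))² = 2ln(x).
Test a specific point where both sides are defined: x = 4.
LHS = (ln(x))² ≈ 1.9218
RHS = 2ln(x) ≈ 2.7726
Since 1.9218 ≠ 2.7726, the equation fails at this point, so it cannot hold for every real x for which both sides are defined.
2ln(x) equals ln(x²), which is not the same as (ln x)².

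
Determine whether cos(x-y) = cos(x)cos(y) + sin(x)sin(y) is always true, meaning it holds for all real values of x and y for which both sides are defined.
Claim: cos(x-y) = cos(x)cos(y) + sin(x)sin(y).
Reasoning: Replace y by -y in cos(x+y) = cos(x)cos(y) - sin(x)sin(y) and use cos(-y) = cos(y), sin(-y) = -sin(y): cos(x-y) = cos(x)cos(y) + sin(x)sin(y).
So the two sides agree for all real values of x and y for which both sides are defined.

Conclusion: Yes, this is an identity.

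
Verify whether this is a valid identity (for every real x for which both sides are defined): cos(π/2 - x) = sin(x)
Yes, this is an identity.

Claim: cos(π/2 - x) = sin(x).
Reasoning: Use cos(u - v) = cos(u)cos(v) + sin(u)sin(v) with u = π/2, v = x: cos(π/2)cos(x) + sin(π/2)sin(x) = 0·cos(x) + 1·sin(x) = sin(x).
So the two sides agree for every real x for which both sides are defined.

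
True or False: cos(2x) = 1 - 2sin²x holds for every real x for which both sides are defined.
True.

Claim: cos(2x) = 1 - 2sin²x.
Reasoning: cos(2x) = cos²x - sin²x. Replace cos²x by 1 - sin²x: (1 - sin²x) - sin²x = 1 - 2sin²x.
So the two sides agree for every real x for which both sides are defined.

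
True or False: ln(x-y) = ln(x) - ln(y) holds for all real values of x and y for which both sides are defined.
Claim: ln(x-y) = ln(x) - ln(y).
Test a specific point where both sides are defined: x = 4, y = 3.
LHS = ln(x-y) ≈ 0.0000
RHS = ln(x) - ln(y) ≈ 0.2877
Since 0.0000 ≠ 0.2877, the equation fails at this point, so it cannot hold for all real values of x and y for which both sides are defined.
ln(x) - ln(y) = ln(x/y), not ln(x-y).

Conclusion: False.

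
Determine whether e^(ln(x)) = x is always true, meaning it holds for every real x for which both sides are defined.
Yes, this is an identity.

Claim: e^(ln(x)) = x.
Reasoning: For x > 0, ln(x) is by definition the exponent p such that e^p = x. Raising e to that exponent therefore returns x: e^(ln x) = x.
So the two sides agree for every real x for which both sides are defined.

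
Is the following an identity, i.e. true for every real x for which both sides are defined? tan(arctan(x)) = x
Yes, this is an identity.

Claim: tan(arctan(x)) = x.
Reasoning: For every real x, arctan(x) is by definition the angle in (-π/2, π/2) whose tangent equals x. Taking the tangent of that angle returns x.
So the two sides agree for every real x for which both sides are defined.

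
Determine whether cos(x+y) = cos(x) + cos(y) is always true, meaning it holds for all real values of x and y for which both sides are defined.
No, this is NOT an identity.

Claim: cos(x+y) = cos(x) + cos(y).
Test a specific point where both sides are defined: x = π/2, y = π/6.
LHS = cos(x+y) ≈ -0.5000
RHS = cos(x) + cos(y) ≈ 0.8660
Since -0.5000 ≠ 0.8660, the equation fails at this point, so it cannot hold for all real values of x and y for which both sides are defined.
The correct expansion is cos(x+y) = cos(x)cos(y) - sin(x)sin(y); cosine is not additive.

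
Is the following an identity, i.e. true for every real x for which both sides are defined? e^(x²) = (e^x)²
No, this is NOT an identity.

Claim: e^(x²) = (e^x)².
Test a specific point where both sides are defined: x = -1.
LHS = e^(x²) ≈ 2.7183
RHS = (e^x)² ≈ 0.1353
Since 2.7183 ≠ 0.1353, the equation fails at this point, so it cannot hold for every real x for which both sides are defined.
(e^x)² = e^(2x), and 2x ≠ x² in general.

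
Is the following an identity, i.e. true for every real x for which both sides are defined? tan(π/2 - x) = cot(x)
Yes, this is an identity.

Claim: tan(π/2 - x) = cot(x).
Reasoning: tan(π/2 - x) = sin(π/2 - x)/cos(π/2 - x) = cos(x)/sin(x) = cot(x), using the cofunction identities sin(π/2 - x) = cos(x) and cos(π/2 - x) = sin(x).
So the two sides agree for every real x for which both sides are defined.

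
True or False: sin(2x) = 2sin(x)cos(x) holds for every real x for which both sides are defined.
True.

Claim: sin(2x) = 2sin(x)cos(x).
Reasoning: Put y = x in the addition formula sin(x+y) = sin(x)cos(y) + cos(x)sin(y): sin(2x) = sin(x)cos(x) + cos(x)sin(x) = 2sin(x)cos(x).
So the two sides agree for every real x for which both sides are defined.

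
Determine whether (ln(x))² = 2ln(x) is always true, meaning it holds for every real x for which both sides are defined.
Claim: (ln(x))² = 2ln(x).
Test a specific point where both sides are defined: x = 4.
LHS = (ln(x))² ≈ 1.9218
RHS = 2ln(x) ≈ 2.7726
Since 1.9218 ≠ 2.7726, the equation fails at this point, so it cannot hold for every real x for which both sides are defined.
2ln(x) equals ln(x²), which is not the same as (ln x)².

Conclusion: No, this is NOT an identity.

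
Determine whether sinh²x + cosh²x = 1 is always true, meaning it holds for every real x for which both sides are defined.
No, this is NOT an identity.

Claim: sinh²x + cosh²x = 1.
Test a specific point where both sides are defined: x = 3/2.
LHS = sinh²x + cosh²x ≈ 10.0677
RHS = 1 ≈ 1.0000
Since 10.0677 ≠ 1.0000, the equation fails at this point, so it cannot hold for every real x for which both sides are defined.
The correct hyperbolic identity is cosh²x - sinh²x = 1 (a difference); the sum sinh²x + cosh²x equals cosh(2x).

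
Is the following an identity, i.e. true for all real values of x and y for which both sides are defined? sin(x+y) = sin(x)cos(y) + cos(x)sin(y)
Claim: sin(x+y) = sin(x)cos(y) + cos(x)sin(y).
Reasoning: By Euler's formula e^(i(x+y)) = e^(ix)·e^(iy) = (cos x + i·sin x)(cos y + i·sin y). The imaginary part of the left side is sin(x+y); the imaginary part of the product is sin(x)cos(y) + cos(x)sin(y).
So the two sides agree for all real values of x and y for which both sides are defined.

Conclusion: Yes, this is an identity.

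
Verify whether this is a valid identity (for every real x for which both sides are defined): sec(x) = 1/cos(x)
Claim: sec(x) = 1/cos(x).
Reasoning: sec(x) is by definition the reciprocal of cos(x), wherever cos(x) ≠ 0.
So the two sides agree for every real x for which both sides are defined.

Conclusion: Yes, this is an identity.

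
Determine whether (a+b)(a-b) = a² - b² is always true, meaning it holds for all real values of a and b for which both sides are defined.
Claim: (a+b)(a-b) = a² - b².
Reasoning: Expand: (a+b)(a-b) = a² - ab + ba - b² = a² - b² (the cross terms cancel).
So the two sides agree for all real values of a and b for which both sides are defined.

Conclusion: Yes, this is an identity.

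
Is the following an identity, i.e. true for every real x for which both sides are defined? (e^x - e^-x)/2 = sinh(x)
Yes, this is an identity.

Claim: (e^x - e^-x)/2 = sinh(x).
Reasoning: This is exactly the definition of the hyperbolic sine: sinh(x) := (e^x - e^-x)/2.
So the two sides agree for every real x for which both sides are defined.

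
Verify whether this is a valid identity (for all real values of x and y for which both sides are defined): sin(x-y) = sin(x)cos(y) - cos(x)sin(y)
Claim: sin(x-y) = sin(x)cos(y) - cos(x)sin(y).
Reasoning: Replace y by -y in sin(x+y) = sin(x)cos(y) + cos(x)sin(y) and use cos(-y) = cos(y), sin(-y) = -sin(y): sin(x-y) = sin(x)cos(y) - cos(x)sin(y).
So the two sides agree for all real values of x and y for which both sides are defined.

Conclusion: Yes, this is an identity.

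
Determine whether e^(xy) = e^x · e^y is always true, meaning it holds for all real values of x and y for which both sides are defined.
Claim: e^(xy) = e^x · e^y.
Test a specific point where both sides are defined: x = -1, y = -2.
LHS = e^(xy) ≈ 7.3891
RHS = e^x · e^y ≈ 0.0498
Since 7.3891 ≠ 0.0498, the equation fails at this point, so it cannot hold for all real values of x and y for which both sides are defined.
e^x · e^y = e^(x+y), not e^(xy).

Conclusion: No, this is NOT an identity.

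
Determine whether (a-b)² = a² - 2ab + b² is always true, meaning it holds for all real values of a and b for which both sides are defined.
Yes, this is an identity.

Claim: (a-b)² = a² - 2ab + b².
Reasoning: Expand: (a-b)² = (a-b)(a-b) = a·a - a·b - b·a + b·b = a² - 2ab + b².
So the two sides agree for all real values of a and b for which both sides are defined.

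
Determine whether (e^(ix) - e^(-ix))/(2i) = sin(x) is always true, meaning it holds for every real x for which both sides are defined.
Claim: (e^(ix) - e^(-ix))/(2i) = sin(x).
Reasoning: By Euler's formula e^(ix) = cos(x) + i·sin(x) and e^(-ix) = cos(x) - i·sin(x). Subtracting cancels the cosine terms: e^(ix) - e^(-ix) = 2i·sin(x); divide by 2i.
So the two sides agree for every real x for which both sides are defined.

Conclusion: Yes, this is an identity.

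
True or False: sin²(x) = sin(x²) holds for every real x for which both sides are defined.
Claim: sin²(x) = sin(x²).
Test a specific point where both sides are defined: x = π/3.
LHS = sin²(x) ≈ 0.7500
RHS = sin(x²) ≈ 0.8897
Since 0.7500 ≠ 0.8897, the equation fails at this point, so it cannot hold for every real x for which both sides are defined.
sin²(x) means (sin x)², squaring the output; sin(x²) squares the input. These are different functions.

Conclusion: False.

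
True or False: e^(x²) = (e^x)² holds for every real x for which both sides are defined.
False.

Claim: e^(x²) = (e^x)².
Test a specific point where both sides are defined: x = 1/2.
LHS = e^(x²) ≈ 1.2840
RHS = (e^x)² ≈ 2.7183
Since 1.2840 ≠ 2.7183, the equation fails at this point, so it cannot hold for every real x for which both sides are defined.
(e^x)² = e^(2x), and 2x ≠ x² in general.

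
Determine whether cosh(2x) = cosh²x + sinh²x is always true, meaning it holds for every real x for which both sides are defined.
Claim: cosh(2x) = cosh²x + sinh²x.
Reasoning: cosh²x = (e^(2x) + 2 + e^(-2x))/4 and sinh²x = (e^(2x) - 2 + e^(-2x))/4. Adding gives (2e^(2x) + 2e^(-2x))/4 = (e^(2x) + e^(-2x))/2 = cosh(2x).
So the two sides agree for every real x for which both sides are defined.

Conclusion: Yes, this is an identity.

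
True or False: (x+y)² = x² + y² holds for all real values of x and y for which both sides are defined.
False.

Claim: (x+y)² = x² + y².
Test a specific point where both sides are defined: x = -2, y = 3/2.
LHS = (x+y)² ≈ 0.2500
RHS = x² + y² ≈ 6.2500
Since 0.2500 ≠ 6.2500, the equation fails at this point, so it cannot hold for all real values of x and y for which both sides are defined.
The correct expansion is (x+y)² = x² + 2xy + y²; the cross term 2xy is missing.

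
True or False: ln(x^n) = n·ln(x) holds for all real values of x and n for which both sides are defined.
Claim: ln(x^n) = n·ln(x).
Reasoning: The right side requires x > 0. For x > 0, x^n = (e^(ln x))^n = e^(n·ln x), so taking ln of both sides gives ln(x^n) = n·ln(x).
So the two sides agree for all real values of x and n for which both sides are defined.

Conclusion: True.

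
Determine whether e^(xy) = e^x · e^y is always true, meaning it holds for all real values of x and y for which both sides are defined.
Claim: e^(xy) = e^x · e^y.
Test a specific point where both sides are defined: x = 3/2, y = -2.
LHS = e^(xy) ≈ 0.0498
RHS = e^x · e^y ≈ 0.6065
Since 0.0498 ≠ 0.6065, the equation fails at this point, so it cannot hold for all real values of x and y for which both sides are defined.
e^x · e^y = e^(x+y), not e^(xy).

Conclusion: No, this is NOT an identity.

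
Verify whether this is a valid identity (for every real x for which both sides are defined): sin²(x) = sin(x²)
Claim: sin²(x) = sin(x²).
Test a specific point where both sides are defined: x = -π/3.
LHS = sin²(x) ≈ 0.7500
RHS = sin(x²) ≈ 0.8897
Since 0.7500 ≠ 0.8897, the equation fails at this point, so it cannot hold for every real x for which both sides are defined.
sin²(x) means (sin x)², squaring the output; sin(x²) squares the input. These are different functions.

Conclusion: No, this is NOT an identity.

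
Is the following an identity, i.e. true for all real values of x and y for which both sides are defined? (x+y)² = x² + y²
Claim: (x+y)² = x² + y².
Test a specific point where both sides are defined: x = -2, y = 3.
LHS = (x+y)² ≈ 1.0000
RHS = x² + y² ≈ 13.0000
Since 1.0000 ≠ 13.0000, the equation fails at this point, so it cannot hold for all real values of x and y for which both sides are defined.
The correct expansion is (x+y)² = x² + 2xy + y²; the cross term 2xy is missing.

Conclusion: No, this is NOT an identity.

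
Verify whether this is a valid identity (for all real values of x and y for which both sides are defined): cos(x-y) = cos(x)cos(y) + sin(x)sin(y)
Claim: cos(x-y) = cos(x)cos(y) + sin(x)sin(y).
Reasoning: Replace y by -y in cos(x+y) = cos(x)cos(y) - sin(x)sin(y) and use cos(-y) = cos(y), sin(-y) = -sin(y): cos(x-y) = cos(x)cos(y) + sin(x)sin(y).
So the two sides agree for all real values of x and y for which both sides are defined.

Conclusion: Yes, this is an identity.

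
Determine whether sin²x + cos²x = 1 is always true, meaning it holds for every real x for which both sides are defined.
Yes, this is an identity.

Claim: sin²x + cos²x = 1.
Reasoning: The point (cos x, sin x) lies on the unit circle X² + Y² = 1, so cos²x + sin²x = 1 for every real x.
So the two sides agree for every real x for which both sides are defined.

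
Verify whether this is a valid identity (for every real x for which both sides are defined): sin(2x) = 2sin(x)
Claim: sin(2x) = 2sin(x).
Test a specific point where both sides are defined: x = π/2.
LHS = sin(2x) ≈ 0.0000
RHS = 2sin(x) ≈ 2.0000
Since 0.0000 ≠ 2.0000, the equation fails at this point, so it cannot hold for every real x for which both sides are defined.
The correct double-angle formula is sin(2x) = 2sin(x)cos(x).

Conclusion: No, this is NOT an identity.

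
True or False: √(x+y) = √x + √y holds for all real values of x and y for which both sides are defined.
Claim: √(x+y) = √x + √y.
Test a specific point where both sides are defined: x = 2, y = 3/2.
LHS = √(x+y) ≈ 1.8708
RHS = √x + √y ≈ 2.6390
Since 1.8708 ≠ 2.6390, the equation fails at this point, so it cannot hold for all real values of x and y for which both sides are defined.
Squaring the right side gives x + 2√(xy) + y, not x + y.

Conclusion: False.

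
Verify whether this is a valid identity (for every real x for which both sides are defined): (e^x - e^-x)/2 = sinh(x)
Yes, this is an identity.

Claim: (e^x - e^-x)/2 = sinh(x).
Reasoning: This is exactly the definition of the hyperbolic sine: sinh(x) := (e^x - e^-x)/2.
So the two sides agree for every real x for which both sides are defined.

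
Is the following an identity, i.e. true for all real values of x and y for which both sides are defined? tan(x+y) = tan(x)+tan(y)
No, this is NOT an identity.

Claim: tan(x+y) = tan(x)+tan(y).
Test a specific point where both sides are defined: x = -π/6, y = π/4.
LHS = tan(x+y) ≈ 0.2679
RHS = tan(x)+tan(y) ≈ 0.4226
Since 0.2679 ≠ 0.4226, the equation fails at this point, so it cannot hold for all real values of x and y for which both sides are defined.
The correct formula is tan(x+y) = (tan(x) + tan(y))/(1 - tan(x)tan(y)).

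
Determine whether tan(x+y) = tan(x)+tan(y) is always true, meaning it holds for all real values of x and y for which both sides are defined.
No, this is NOT an identity.

Claim: tan(x+y) = tan(x)+tan(y).
Test a specific point where both sides are defined: x = -π/6, y = -π/4.
LHS = tan(x+y) ≈ -3.7321
RHS = tan(x)+tan(y) ≈ -1.5774
Since -3.7321 ≠ -1.5774, the equation fails at this point, so it cannot hold for all real values of x and y for which both sides are defined.
The correct formula is tan(x+y) = (tan(x) + tan(y))/(1 - tan(x)tan(y)).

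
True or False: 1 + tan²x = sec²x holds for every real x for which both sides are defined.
Claim: 1 + tan²x = sec²x.
Reasoning: Start from sin²x + cos²x = 1 and divide every term by cos²x (allowed wherever tan x and sec x are defined): tan²x + 1 = 1/cos²x = sec²x.
So the two sides agree for every real x for which both sides are defined.

Conclusion: True.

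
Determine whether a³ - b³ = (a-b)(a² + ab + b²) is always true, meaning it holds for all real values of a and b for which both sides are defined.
Yes, this is an identity.

Claim: a³ - b³ = (a-b)(a² + ab + b²).
Reasoning: Expand the right side: (a-b)(a² + ab + b²) = a³ + a²b + ab² - a²b - ab² - b³ = a³ - b³ (the middle terms cancel in pairs).
So the two sides agree for all real values of a and b for which both sides are defined.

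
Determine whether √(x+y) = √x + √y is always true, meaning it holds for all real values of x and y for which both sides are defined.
No, this is NOT an identity.

Claim: √(x+y) = √x + √y.
Test a specific point where both sides are defined: x = 1/2, y = 2.
LHS = √(x+y) ≈ 1.5811
RHS = √x + √y ≈ 2.1213
Since 1.5811 ≠ 2.1213, the equation fails at this point, so it cannot hold for all real values of x and y for which both sides are defined.
Squaring the right side gives x + 2√(xy) + y, not x + y.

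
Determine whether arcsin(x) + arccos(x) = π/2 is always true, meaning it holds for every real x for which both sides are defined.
Yes, this is an identity.

Claim: arcsin(x) + arccos(x) = π/2.
Reasoning: Both sides are defined for -1 ≤ x ≤ 1. Let θ = arcsin(x), so sin θ = x and θ ∈ [-π/2, π/2]. Then cos(π/2 - θ) = sin θ = x and π/2 - θ ∈ [0, π], which is exactly the range of arccos, so arccos(x) = π/2 - θ. Adding: arcsin(x) + arccos(x) = θ + (π/2 - θ) = π/2.
So the two sides agree for every real x for which both sides are defined.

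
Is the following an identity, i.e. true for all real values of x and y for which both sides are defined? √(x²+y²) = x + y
Claim: √(x²+y²) = x + y.
Test a specific point where both sides are defined: x = -3, y = -2.
LHS = √(x²+y²) ≈ 3.6056
RHS = x + y ≈ -5.0000
Since 3.6056 ≠ -5.0000, the equation fails at this point, so it cannot hold for all real values of x and y for which both sides are defined.
(x+y)² = x² + 2xy + y², not x² + y², so the square root does not split this way.

Conclusion: No, this is NOT an identity.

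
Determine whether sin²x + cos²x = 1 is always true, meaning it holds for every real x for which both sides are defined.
Claim: sin²x + cos²x = 1.
Reasoning: The point (cos x, sin x) lies on the unit circle X² + Y² = 1, so cos²x + sin²x = 1 for every real x.
So the two sides agree for every real x for which both sides are defined.

Conclusion: Yes, this is an identity.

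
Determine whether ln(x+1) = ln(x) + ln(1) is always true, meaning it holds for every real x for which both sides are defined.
Claim: ln(x+1) = ln(x) + ln(1).
Test a specific point where both sides are defined: x = 3.
LHS = ln(x+1) ≈ 1.3863
RHS = ln(x) + ln(1) ≈ 1.0986
Since 1.3863 ≠ 1.0986, the equation fails at this point, so it cannot hold for every real x for which both sides are defined.
ln(1) = 0, so the right side is just ln(x), which differs from ln(x+1).

Conclusion: No, this is NOT an identity.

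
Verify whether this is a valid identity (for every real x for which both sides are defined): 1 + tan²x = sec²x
Claim: 1 + tan²x = sec²x.
Reasoning: Start from sin²x + cos²x = 1 and divide every term by cos²x (allowed wherever tan x and sec x are defined): tan²x + 1 = 1/cos²x = sec²x.
So the two sides agree for every real x for which both sides are defined.

Conclusion: Yes, this is an identity.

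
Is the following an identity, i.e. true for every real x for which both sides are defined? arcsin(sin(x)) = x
No, this is NOT an identity.

Claim: arcsin(sin(x)) = x.
Test a specific point where both sides are defined: x = 3π/4.
LHS = arcsin(sin(x)) ≈ 0.7854
RHS = x ≈ 2.3562
Since 0.7854 ≠ 2.3562, the equation fails at this point, so it cannot hold for every real x for which both sides are defined.
arcsin only returns values in [-π/2, π/2], so arcsin(sin(x)) = x holds only for x in that interval, not for all real x.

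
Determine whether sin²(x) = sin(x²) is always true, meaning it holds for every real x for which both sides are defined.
Claim: sin²(x) = sin(x²).
Test a specific point where both sides are defined: x = π/3.
LHS = sin²(x) ≈ 0.7500
RHS = sin(x²) ≈ 0.8897
Since 0.7500 ≠ 0.8897, the equation fails at this point, so it cannot hold for every real x for which both sides are defined.
sin²(x) means (sin x)², squaring the output; sin(x²) squares the input. These are different functions.

Conclusion: No, this is NOT an identity.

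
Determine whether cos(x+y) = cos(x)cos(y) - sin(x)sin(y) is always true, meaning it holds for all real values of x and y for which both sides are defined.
Yes, this is an identity.

Claim: cos(x+y) = cos(x)cos(y) - sin(x)sin(y).
Reasoning: By Euler's formula e^(i(x+y)) = e^(ix)·e^(iy) = (cos x + i·sin x)(cos y + i·sin y). The real part of the left side is cos(x+y); the real part of the product is cos(x)cos(y) - sin(x)sin(y) (since i·i = -1).
So the two sides agree for all real values of x and y for which both sides are defined.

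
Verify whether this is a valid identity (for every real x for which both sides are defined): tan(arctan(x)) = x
Claim: tan(arctan(x)) = x.
Reasoning: For every real x, arctan(x) is by definition the angle in (-π/2, π/2) whose tangent equals x. Taking the tangent of that angle returns x.
So the two sides agree for every real x for which both sides are defined.

Conclusion: Yes, this is an identity.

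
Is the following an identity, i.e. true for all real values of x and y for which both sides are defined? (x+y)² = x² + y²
No, this is NOT an identity.

Claim: (x+y)² = x² + y².
Test a specific point where both sides are defined: x = 1/2, y = -2.
LHS = (x+y)² ≈ 2.2500
RHS = x² + y² ≈ 4.2500
Since 2.2500 ≠ 4.2500, the equation fails at this point, so it cannot hold for all real values of x and y for which both sides are defined.
The correct expansion is (x+y)² = x² + 2xy + y²; the cross term 2xy is missing.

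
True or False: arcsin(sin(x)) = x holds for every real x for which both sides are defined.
Claim: arcsin(sin(x)) = x.
Test a specific point where both sides are defined: x = π.
LHS = arcsin(sin(x)) ≈ 0.0000
RHS = x ≈ 3.1416
Since 0.0000 ≠ 3.1416, the equation fails at this point, so it cannot hold for every real x for which both sides are defined.
arcsin only returns values in [-π/2, π/2], so arcsin(sin(x)) = x holds only for x in that interval, not for all real x.

Conclusion: False.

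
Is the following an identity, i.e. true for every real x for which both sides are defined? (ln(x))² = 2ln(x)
Claim: (ln(x))² = 2ln(x).
Test a specific point where both sides are defined: x = 5.
LHS = (ln(x))² ≈ 2.5903
RHS = 2ln(x) ≈ 3.2189
Since 2.5903 ≠ 3.2189, the equation fails at this point, so it cannot hold for every real x for which both sides are defined.
2ln(x) equals ln(x²), which is not the same as (ln x)².

Conclusion: No, this is NOT an identity.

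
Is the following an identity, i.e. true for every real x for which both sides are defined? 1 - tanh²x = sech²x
Claim: 1 - tanh²x = sech²x.
Reasoning: Divide cosh²x - sinh²x = 1 through by cosh²x (never zero): 1 - tanh²x = 1/cosh²x = sech²x.
So the two sides agree for every real x for which both sides are defined.

Conclusion: Yes, this is an identity.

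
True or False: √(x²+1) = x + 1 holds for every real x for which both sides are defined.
Claim: √(x²+1) = x + 1.
Test a specific point where both sides are defined: x = 3.
LHS = √(x²+1) ≈ 3.1623
RHS = x + 1 ≈ 4.0000
Since 3.1623 ≠ 4.0000, the equation fails at this point, so it cannot hold for every real x for which both sides are defined.
(x+1)² = x² + 2x + 1 ≠ x² + 1 unless x = 0.

Conclusion: False.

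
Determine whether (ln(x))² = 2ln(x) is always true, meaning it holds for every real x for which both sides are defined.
No, this is NOT an identity.

Claim: (ln(x))² = 2ln(x).
Test a specific point where both sides are defined: x = 1/2.
LHS = (ln(x))² ≈ 0.4805
RHS = 2ln(x) ≈ -1.3863
Since 0.4805 ≠ -1.3863, the equation fails at this point, so it cannot hold for every real x for which both sides are defined.
2ln(x) equals ln(x²), which is not the same as (ln x)².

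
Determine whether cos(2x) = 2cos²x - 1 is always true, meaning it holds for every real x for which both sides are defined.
Claim: cos(2x) = 2cos²x - 1.
Reasoning: cos(2x) = cos²x - sin²x. Replace sin²x by 1 - cos²x: cos²x - (1 - cos²x) = 2cos²x - 1.
So the two sides agree for every real x for which both sides are defined.

Conclusion: Yes, this is an identity.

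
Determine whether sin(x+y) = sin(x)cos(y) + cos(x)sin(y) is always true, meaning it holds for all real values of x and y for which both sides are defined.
Yes, this is an identity.

Claim: sin(x+y) = sin(x)cos(y) + cos(x)sin(y).
Reasoning: By Euler's formula e^(i(x+y)) = e^(ix)·e^(iy) = (cos x + i·sin x)(cos y + i·sin y). The imaginary part of the left side is sin(x+y); the imaginary part of the product is sin(x)cos(y) + cos(x)sin(y).
So the two sides agree for all real values of x and y for which both sides are defined.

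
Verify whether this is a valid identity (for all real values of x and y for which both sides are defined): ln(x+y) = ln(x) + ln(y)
No, this is NOT an identity.

Claim: ln(x+y) = ln(x) + ln(y).
Test a specific point where both sides are defined: x = 3, y = 1.
LHS = ln(x+y) ≈ 1.3863
RHS = ln(x) + ln(y) ≈ 1.0986
Since 1.3863 ≠ 1.0986, the equation fails at this point, so it cannot hold for all real values of x and y for which both sides are defined.
ln(x) + ln(y) = ln(xy), not ln(x+y).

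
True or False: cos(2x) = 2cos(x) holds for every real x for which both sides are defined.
Claim: cos(2x) = 2cos(x).
Test a specific point where both sides are defined: x = -π/3.
LHS = cos(2x) ≈ -0.5000
RHS = 2cos(x) ≈ 1.0000
Since -0.5000 ≠ 1.0000, the equation fails at this point, so it cannot hold for every real x for which both sides are defined.
The correct double-angle formula is cos(2x) = cos²x - sin²x.

Conclusion: False.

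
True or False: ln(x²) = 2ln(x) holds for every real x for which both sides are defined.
Claim: ln(x²) = 2ln(x).
Reasoning: The right side requires x > 0. For x > 0, x² = (e^(ln x))² = e^(2ln x), so ln(x²) = 2ln(x). (For x < 0 the right side is undefined, so those values are outside the claim.)
So the two sides agree for every real x for which both sides are defined.

Conclusion: True.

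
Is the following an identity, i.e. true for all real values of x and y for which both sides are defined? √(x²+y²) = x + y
No, this is NOT an identity.

Claim: √(x²+y²) = x + y.
Test a specific point where both sides are defined: x = 3, y = -2.
LHS = √(x²+y²) ≈ 3.6056
RHS = x + y ≈ 1.0000
Since 3.6056 ≠ 1.0000, the equation fails at this point, so it cannot hold for all real values of x and y for which both sides are defined.
(x+y)² = x² + 2xy + y², not x² + y², so the square root does not split this way.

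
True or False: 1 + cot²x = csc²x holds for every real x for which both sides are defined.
Claim: 1 + cot²x = csc²x.
Reasoning: Start from sin²x + cos²x = 1 and divide every term by sin²x (allowed wherever cot x and csc x are defined): 1 + cot²x = 1/sin²x = csc²x.
So the two sides agree for every real x for which both sides are defined.

Conclusion: True.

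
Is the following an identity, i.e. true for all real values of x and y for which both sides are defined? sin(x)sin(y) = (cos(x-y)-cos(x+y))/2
Claim: sin(x)sin(y) = (cos(x-y)-cos(x+y))/2.
Reasoning: cos(x-y) = cos(x)cos(y) + sin(x)sin(y) and cos(x+y) = cos(x)cos(y) - sin(x)sin(y). Subtracting, cos(x-y) - cos(x+y) = 2sin(x)sin(y); divide by 2.
So the two sides agree for all real values of x and y for which both sides are defined.

Conclusion: Yes, this is an identity.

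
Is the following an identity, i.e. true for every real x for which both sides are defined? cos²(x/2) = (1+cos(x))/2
Claim: cos²(x/2) = (1+cos(x))/2.
Reasoning: Use cos(2θ) = 2cos²θ - 1 with θ = x/2: cos(x) = 2cos²(x/2) - 1. Solving for cos²(x/2) gives (1 + cos(x))/2.
So the two sides agree for every real x for which both sides are defined.

Conclusion: Yes, this is an identity.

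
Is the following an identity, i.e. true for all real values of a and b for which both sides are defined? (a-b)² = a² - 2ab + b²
Yes, this is an identity.

Claim: (a-b)² = a² - 2ab + b².
Reasoning: Expand: (a-b)² = (a-b)(a-b) = a·a - a·b - b·a + b·b = a² - 2ab + b².
So the two sides agree for all real values of a and b for which both sides are defined.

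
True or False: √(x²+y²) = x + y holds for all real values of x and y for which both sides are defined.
Claim: √(x²+y²) = x + y.
Test a specific point where both sides are defined: x = -1, y = 4.
LHS = √(x²+y²) ≈ 4.1231
RHS = x + y ≈ 3.0000
Since 4.1231 ≠ 3.0000, the equation fails at this point, so it cannot hold for all real values of x and y for which both sides are defined.
(x+y)² = x² + 2xy + y², not x² + y², so the square root does not split this way.

Conclusion: False.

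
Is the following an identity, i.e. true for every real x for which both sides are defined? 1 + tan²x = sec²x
Claim: 1 + tan²x = sec²x.
Reasoning: Start from sin²x + cos²x = 1 and divide every term by cos²x (allowed wherever tan x and sec x are defined): tan²x + 1 = 1/cos²x = sec²x.
So the two sides agree for every real x for which both sides are defined.

Conclusion: Yes, this is an identity.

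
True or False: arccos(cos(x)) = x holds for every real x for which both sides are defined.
Claim: arccos(cos(x)) = x.
Test a specific point where both sides are defined: x = -π/6.
LHS = arccos(cos(x)) ≈ 0.5236
RHS = x ≈ -0.5236
Since 0.5236 ≠ -0.5236, the equation fails at this point, so it cannot hold for every real x for which both sides are defined.
arccos only returns values in [0, π], so arccos(cos(x)) = x holds only for x in that interval, not for all real x.

Conclusion: False.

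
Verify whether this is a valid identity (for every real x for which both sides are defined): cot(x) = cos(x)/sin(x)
Claim: cot(x) = cos(x)/sin(x).
Reasoning: cot(x) is defined as 1/tan(x) = 1/(sin(x)/cos(x)) = cos(x)/sin(x), wherever sin(x) ≠ 0.
So the two sides agree for every real x for which both sides are defined.

Conclusion: Yes, this is an identity.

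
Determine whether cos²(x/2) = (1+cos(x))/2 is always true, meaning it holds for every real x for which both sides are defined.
Yes, this is an identity.

Claim: cos²(x/2) = (1+cos(x))/2.
Reasoning: Use cos(2θ) = 2cos²θ - 1 with θ = x/2: cos(x) = 2cos²(x/2) - 1. Solving for cos²(x/2) gives (1 + cos(x))/2.
So the two sides agree for every real x for which both sides are defined.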